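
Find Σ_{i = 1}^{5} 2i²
=2·n(n + 1)(2n + 1)/6=2·5·6·11/6=110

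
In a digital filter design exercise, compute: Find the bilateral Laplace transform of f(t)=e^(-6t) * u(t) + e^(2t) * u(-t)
For e^(-6t)*u(t): L=1/(s+6), Re(s) > -6
For e^(2t)*u(-t): L=-1/(s-2), Re(s) < 2
Combined: F(s)=1/(s+6)-1/(s-2), -6 < Re(s) < 2

Answer: 1/(s+6)-1/(s-2), ROC: -6 < Re(s) < 2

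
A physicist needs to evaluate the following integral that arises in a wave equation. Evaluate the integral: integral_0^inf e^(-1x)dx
integral_0^inf e^(-1x) dx=[-1/1 * e^(-1x)]_0^inf
=0 - (-1/1)=1/1

Answer: 1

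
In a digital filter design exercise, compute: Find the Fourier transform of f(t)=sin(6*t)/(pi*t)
sin(W*t)/(pi*t) = (W/pi)*sinc(W*t/pi) is the impulse response of the ideal low-pass filter with cutoff W (here W = 6).
Its Fourier transform is a rectangular function:
F(omega) = 1 for |omega| < 6, 0 otherwise

Answer: rect(omega/12) [i.e., 1 for |omega| < 6, 0 otherwise]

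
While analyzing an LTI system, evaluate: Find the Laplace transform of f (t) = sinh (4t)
L{sinh(at)} = a/(s²-a²)
L{sinh(4t)} = 4/(s²-16)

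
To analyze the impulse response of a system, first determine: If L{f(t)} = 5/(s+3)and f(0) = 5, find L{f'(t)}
L{f'(t)}=s·F(s) - f(0)=5s/(s + 3) - 5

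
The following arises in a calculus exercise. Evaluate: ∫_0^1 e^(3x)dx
Antiderivative: (1/3)e^(3x)
Evaluate: (1/3)(e^3-1)

Answer: (e^3-1)/3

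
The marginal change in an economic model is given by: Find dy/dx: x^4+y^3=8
Differentiate: 4x^3 + 3y^2·(dy/dx) = 0
dy/dx = -4x^3/(3y^2)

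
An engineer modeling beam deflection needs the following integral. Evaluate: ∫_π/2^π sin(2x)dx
Antiderivative: -cos(2x)/2
Evaluate at bounds: [-cos(2·π)/2] - [-cos(2·π/2)/2]
= (-(1) + (-1))/2 = -1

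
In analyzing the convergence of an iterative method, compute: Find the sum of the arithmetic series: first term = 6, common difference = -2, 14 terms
Last term: a_n = 6 + (14 - 1)·-2 = -20
Sum = n(a_1 + a_n)/2 = 14(6 + (-20))/2 = -98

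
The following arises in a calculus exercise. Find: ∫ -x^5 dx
Using power rule: ∫ -x^5 dx=-1/6 x^6 + C=(-1/6)x^6 + C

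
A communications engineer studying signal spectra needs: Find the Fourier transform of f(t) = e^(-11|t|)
Using the standard pair: F{e^(-a|t|)}=2a/(a^2+omega^2)
With a=11: F(omega)=22/(121+omega^2)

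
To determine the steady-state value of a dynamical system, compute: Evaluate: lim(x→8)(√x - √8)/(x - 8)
Multiply by conjugate (√x+√8)/(√x+√8):
= (x - 8)/((x - 8)(√x+√8)) = 1/(√x+√8)
As x → 8: 1/(2√8)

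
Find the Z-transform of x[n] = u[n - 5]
Using the time-shift property: Z{u[n-5]}=z^(-5) * z/(z-1)
=z^(-4)/(z-1)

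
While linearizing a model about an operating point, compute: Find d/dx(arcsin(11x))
d/dx[arcsin(u)]=u'/√(1-u²), u=11x, u'=11

Answer: 11/√(1-121x²)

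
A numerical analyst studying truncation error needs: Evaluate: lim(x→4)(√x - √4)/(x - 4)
Multiply by conjugate (√x+√4)/(√x+√4):
= (x - 4)/((x - 4)(√x+√4)) = 1/(√x+√4)
As x → 4: 1/(2√4)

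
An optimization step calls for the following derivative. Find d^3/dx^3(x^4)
Apply power rule 3 times:
d^1: 4x^3
d^2: 12x^2
d^3: 24x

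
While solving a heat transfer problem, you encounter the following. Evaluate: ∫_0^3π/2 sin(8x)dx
Antiderivative: -cos(8x)/8
Evaluate at bounds: [-cos(8·3π/2)/8] - [-cos(8·0)/8]
=(-(1)+(1))/8=0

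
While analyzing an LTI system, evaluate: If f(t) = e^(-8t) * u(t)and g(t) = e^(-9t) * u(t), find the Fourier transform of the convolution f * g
By the convolution theorem: F{f * g}=F(omega) * G(omega)
F(omega)=1/(8 + j * omega), G(omega)=1/(9 + j * omega)
F{f * g}=1/((8 + j * omega)(9 + j * omega))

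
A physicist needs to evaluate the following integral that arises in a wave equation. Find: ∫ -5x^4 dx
Using power rule: ∫ -5x^4 dx=-5/5 x^5+C=-x^5+C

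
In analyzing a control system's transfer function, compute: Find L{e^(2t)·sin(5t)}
First shifting: L{e^(at)f(t)} = F(s-a)
L{sin(5t)} = 5/(s² + 25)
Shift: 5/((s-2)² + 25)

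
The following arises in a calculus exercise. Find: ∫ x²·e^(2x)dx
Integration by parts twice:
First: u = x², dv = e^(2x) dx => x²e^(2x)/2 - (2/2)∫ xe^(2x) dx
Second (∫ xe^(2x) dx): xe^(2x)/2 - e^(2x)/4
Combining: e^(2x)(x²/2 - 2x/4 + 2/8) + C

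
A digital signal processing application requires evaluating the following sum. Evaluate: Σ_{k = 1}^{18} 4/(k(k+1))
Partial fractions: 4/(k(k+1)) = 4/k - 4/(k+1)
Telescoping sum: 4(1-1/19) = 4·18/19

Answer: 72/19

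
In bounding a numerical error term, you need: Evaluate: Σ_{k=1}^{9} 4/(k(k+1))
Partial fractions: 4/(k(k+1)) = 4/k - 4/(k+1)
Telescoping sum: 4(1-1/10) = 4·9/10

Answer: 18/5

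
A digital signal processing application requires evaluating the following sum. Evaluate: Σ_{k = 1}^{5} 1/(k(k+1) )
Partial fractions: 1/(k(k+1))=1/k - 1/(k+1)
Telescoping sum: 1(1-1/6)=1·5/6

Answer: 5/6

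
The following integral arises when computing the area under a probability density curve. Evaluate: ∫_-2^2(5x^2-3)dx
Step 1: Find antiderivative F(x)=(5/3)x^3 - 3x
Step 2: F(2) - F(-2)=22/3 - (-22/3)=44/3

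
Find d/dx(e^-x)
Chain rule: d/dx[e^u] = e^u · u' where u = -x
u' = -1

Answer: -1·e^-x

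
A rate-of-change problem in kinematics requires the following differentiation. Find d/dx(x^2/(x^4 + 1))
Quotient rule: (f/g)' = (f'g - fg')/g²
f = x^2, f' = 2x
g = x^4 + 1, g' = 4x^3

Answer: (2x·(x^4 + 1) - 4x^5)/(x^4 + 1)²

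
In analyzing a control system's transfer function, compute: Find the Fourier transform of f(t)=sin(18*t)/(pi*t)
sin(W * t)/(pi * t) = (W/pi) * sinc(W * t/pi) is the impulse response of the ideal low-pass filter with cutoff W (here W = 18).
Its Fourier transform is a rectangular function:
F(omega) = 1 for |omega| < 18, 0 otherwise

Answer: rect(omega/36) [i.e., 1 for |omega| < 18, 0 otherwise]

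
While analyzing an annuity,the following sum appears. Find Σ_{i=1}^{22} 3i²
= 3·n(n+1)(2n+1)/6 = 3·22·23·45/6 = 11385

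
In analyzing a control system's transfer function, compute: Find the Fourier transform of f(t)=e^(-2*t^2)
The Fourier transform of a Gaussian e^(-a * t^2) is sqrt(pi/a) * e^(-omega^2/(4a)).
With a=2: F(omega)=sqrt(pi/2) * e^(-omega^2/8)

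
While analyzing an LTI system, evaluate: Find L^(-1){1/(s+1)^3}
L^(-1){1/(s-a)^n}=t^(n-1)·e^(at)/(n-1)!
Here a=-1, n=3: t^2·e^(-t)/2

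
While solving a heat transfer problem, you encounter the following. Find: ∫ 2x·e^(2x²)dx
Let u = 2x², du = 4x dx
∫ (1/2)e^u du = e^u/2+C

Answer: e^(2x²)/2+C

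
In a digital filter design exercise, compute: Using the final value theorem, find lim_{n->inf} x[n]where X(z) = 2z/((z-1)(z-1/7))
Final value theorem: lim x[n]=lim_{z->1} (z-1) * X(z)
(z-1) * X(z)=2z/(z-1/7)
As z->1: 2/(1 - 1/7)=2/(6/7)=7/3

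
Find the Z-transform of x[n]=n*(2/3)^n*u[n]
Using the property Z{n * a^n * u[n]} = az/(z-a)^2
With a = 2/3: X(z) = (2/3)z/(z - 2/3)^2, |z| > 2/3

Answer: (2/3)z/(z - 2/3)^2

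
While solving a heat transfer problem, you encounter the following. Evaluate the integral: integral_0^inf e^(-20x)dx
integral_0^inf e^(-20x) dx=[-1/20*e^(-20x)]_0^inf
=0 - (-1/20)=1/20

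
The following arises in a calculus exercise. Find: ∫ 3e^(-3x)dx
Since d/dx[e^(-3x)]=-3e^(-3x), we get -1 e^(-3x)+C

Answer: -e^(-3x)+C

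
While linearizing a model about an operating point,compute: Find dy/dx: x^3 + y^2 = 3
Differentiate: 3x^2+2y·(dy/dx) = 0
dy/dx = -3x^2/(2y)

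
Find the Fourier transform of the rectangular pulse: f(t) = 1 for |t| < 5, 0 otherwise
F(omega)=integral from -5 to 5 of e^(-j*omega*t) dt
=2*sin(5*omega)/omega=10*sinc(5*omega/pi)

Answer: 2*sin(5*omega)/omega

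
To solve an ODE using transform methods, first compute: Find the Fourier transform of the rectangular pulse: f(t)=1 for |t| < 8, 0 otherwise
F(omega) = integral from -8 to 8 of e^(-j*omega*t) dt
= 2*sin(8*omega)/omega = 16*sinc(8*omega/pi)

Answer: 2*sin(8*omega)/omega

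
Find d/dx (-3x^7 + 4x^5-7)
Power rule: d/dx(ax^n) = n·a·x^(n-1)
Term by term: -21·x^6 + 20·x^4

Answer: -21x^6 + 20x^4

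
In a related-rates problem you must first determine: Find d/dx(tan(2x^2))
Chain rule: d/dx[tan(u)]=sec²(u)·u' where u=2x^2
u'=4x

Answer: 4x·sec²(2x^2)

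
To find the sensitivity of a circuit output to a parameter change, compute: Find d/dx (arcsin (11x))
d/dx[arcsin(u)]=u'/√(1-u²), u=11x, u'=11

Answer: 11/√(1-121x²)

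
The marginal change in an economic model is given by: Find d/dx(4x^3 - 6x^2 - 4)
Power rule: d/dx(ax^n)=n·a·x^(n-1)
Term by term: 12·x^2 - 12·x

Answer: 12x^2 - 12x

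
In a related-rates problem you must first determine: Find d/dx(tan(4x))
Chain rule: d/dx[tan(u)]=sec²(u)·u' where u=4x
u'=4

Answer: 4·sec²(4x)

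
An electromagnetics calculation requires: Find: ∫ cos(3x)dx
Using substitution u = 3x: ∫ cos(u) du/3 = sin(u)/3 + C

Answer: (1/3)sin(3x) + C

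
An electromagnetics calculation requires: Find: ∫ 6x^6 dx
Using power rule: ∫ 6x^6 dx = 6/7 x^7+C = (6/7)x^7+C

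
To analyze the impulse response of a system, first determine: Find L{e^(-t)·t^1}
First shifting: L{e^(at)f(t)} = F(s-a)
L{t^1} = 1/s^2
Shift s → s + 1: 1/(s + 1)^2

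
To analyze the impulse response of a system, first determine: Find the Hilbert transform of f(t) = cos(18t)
The Hilbert transform shifts each frequency component by -pi/2.
H{cos(wt)} = sin(wt)
With w = 18: H{cos(18t)} = sin(18t)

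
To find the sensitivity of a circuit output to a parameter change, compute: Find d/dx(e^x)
Chain rule: d/dx[e^u] = e^u · u' where u = x
u' = 1

Answer: 1·e^x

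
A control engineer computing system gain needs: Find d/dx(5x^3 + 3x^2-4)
Power rule: d/dx(ax^n) = n·a·x^(n-1)
Term by term: 15·x^2 + 6·x

Answer: 15x^2 + 6x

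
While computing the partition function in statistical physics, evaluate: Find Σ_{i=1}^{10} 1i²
=1·n(n+1)(2n+1)/6=1·10·11·21/6=385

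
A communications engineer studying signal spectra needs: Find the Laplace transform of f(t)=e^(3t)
L{e^(at)} = 1/(s-a)
L{e^(3t)} = 1/(s-3)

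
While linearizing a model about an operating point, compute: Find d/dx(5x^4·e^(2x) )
Product rule: (fg)'=f'g + fg'
f=5x^4, f'=20x^3
g=e^(2x), g'=2·e^(2x)

Answer: 20x^3·e^(2x) + 10x^4·e^(2x)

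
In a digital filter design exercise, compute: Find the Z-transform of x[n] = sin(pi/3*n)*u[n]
Z{sin(w0*n)*u[n]}=z*sin(w0)/(z^2-2z*cos(w0)+1)
With w0=pi/3: X(z)=z*sin(pi/3)/(z^2-2z*cos(pi/3)+1)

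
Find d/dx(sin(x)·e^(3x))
Product rule: (fg)' = f'g+fg'
f = sin(x), f' = cos(x)
g = e^(3x), g' = 3·e^(3x)

Answer: cos(x)·e^(3x)+3·sin(x)·e^(3x)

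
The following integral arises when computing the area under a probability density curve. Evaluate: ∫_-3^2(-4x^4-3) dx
Step 1: Find antiderivative F(x)=(-4/5)x^5 - 3x
Step 2: F(2) - F(-3)=-158/5 - (1017/5)=-235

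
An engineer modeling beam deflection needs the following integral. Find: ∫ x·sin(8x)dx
By parts: u=x, dv=sin(8x) dx
du=dx, v=-cos(8x)/8
=-x·cos(8x)/8+sin(8x)/8²+C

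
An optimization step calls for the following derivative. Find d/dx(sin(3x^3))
Chain rule: d/dx[sin(u)] = cos(u)·u' where u = 3x^3
u' = 9x^2

Answer: 9x^2·cos(3x^3)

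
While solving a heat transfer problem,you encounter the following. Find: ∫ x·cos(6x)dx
By parts: u = x, dv = cos(6x) dx
du = dx, v = sin(6x)/6
= x·sin(6x)/6 + cos(6x)/6² + C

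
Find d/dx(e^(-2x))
Chain rule: d/dx[e^u]=e^u · u' where u=-2x
u'=-2

Answer: -2·e^(-2x)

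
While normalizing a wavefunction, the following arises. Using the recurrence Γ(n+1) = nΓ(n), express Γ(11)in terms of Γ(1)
Γ(11)=10Γ(10)=10·9Γ(9)=...=10!·Γ(1)=3628800·Γ(1)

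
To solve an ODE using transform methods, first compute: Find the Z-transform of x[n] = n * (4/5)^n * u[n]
Using the property Z{n * a^n * u[n]} = az/(z-a)^2
With a = 4/5: X(z) = (4/5)z/(z - 4/5)^2, |z| > 4/5

Answer: (4/5)z/(z - 4/5)^2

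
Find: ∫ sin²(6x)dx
Using identity sin²(u)=(1 - cos(2u))/2:
∫ (1 - cos(12x))/2 dx=x/2 - sin(12x)/24+C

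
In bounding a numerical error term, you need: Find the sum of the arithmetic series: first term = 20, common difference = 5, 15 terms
Last term: a_n=20+(15-1)·5=90
Sum=n(a_1+a_n)/2=15(20+90)/2=825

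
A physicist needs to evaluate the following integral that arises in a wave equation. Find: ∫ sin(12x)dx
Using substitution u=12x: ∫ sin(u) du/12=-cos(u)/12 + C

Answer: (-1/12)cos(12x) + C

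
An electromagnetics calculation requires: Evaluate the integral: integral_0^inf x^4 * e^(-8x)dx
This is a Gamma integral. Substitute u = 8x (du = 8 dx):
integral_0^inf x^4*e^(-8x) dx = (1/8^5) integral_0^inf u^4*e^(-u) du
= Gamma(5)/8^5 = 4!/8^5 = 24/32768

Answer: 3/4096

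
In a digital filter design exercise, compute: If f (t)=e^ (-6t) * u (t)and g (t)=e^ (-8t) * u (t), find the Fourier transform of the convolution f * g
By the convolution theorem: F{f * g} = F(omega) * G(omega)
F(omega) = 1/(6+j * omega), G(omega) = 1/(8+j * omega)
F{f * g} = 1/((6+j * omega)(8+j * omega))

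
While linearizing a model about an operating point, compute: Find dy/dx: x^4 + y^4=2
Differentiate: 4x^3+4y^3·(dy/dx)=0
dy/dx=-4x^3/(4y^3)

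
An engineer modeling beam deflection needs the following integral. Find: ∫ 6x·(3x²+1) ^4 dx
Let u = 3x² + 1, du = 6x dx
∫ u^4 du = u^5/5 + C

Answer: (3x² + 1)^5/5 + C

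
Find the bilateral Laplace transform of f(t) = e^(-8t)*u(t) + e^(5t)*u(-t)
For e^(-8t) * u(t): L = 1/(s+8), Re(s) > -8
For e^(5t) * u(-t): L = -1/(s-5), Re(s) < 5
Combined: F(s) = 1/(s+8)-1/(s-5), -8 < Re(s) < 5

Answer: 1/(s+8)-1/(s-5), ROC: -8 < Re(s) < 5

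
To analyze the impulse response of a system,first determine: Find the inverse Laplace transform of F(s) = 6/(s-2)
L^(-1){6/(s-a)} = c·e^(at)
Here a = 2, c = 6

Answer: 6e^(2t)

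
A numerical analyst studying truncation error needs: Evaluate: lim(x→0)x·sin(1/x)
Squeeze theorem: -|x| ≤ x·sin(1/x) ≤ |x|
Since x → 0 as x → 0, by squeeze theorem the limit is 0

Answer: 0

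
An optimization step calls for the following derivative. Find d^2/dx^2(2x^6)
Apply power rule 2 times:
d^1: 12x^5
d^2: 60x^4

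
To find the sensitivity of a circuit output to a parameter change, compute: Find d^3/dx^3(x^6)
Apply power rule 3 times:
d^1: 6x^5
d^2: 30x^4
d^3: 120x^3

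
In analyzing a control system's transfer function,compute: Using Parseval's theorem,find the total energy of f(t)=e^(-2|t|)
Parseval's theorem: E = integral |f(t)|^2 dt = (1/2pi) integral |F(omega)|^2 domega
E = integral_{-inf}^{inf} e^(-4|t|) dt = 2 * integral_0^inf e^(-4t) dt = 2/(2 * 2) = 1/2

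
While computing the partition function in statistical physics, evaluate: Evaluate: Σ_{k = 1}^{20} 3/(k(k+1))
Partial fractions: 3/(k(k+1))=3/k - 3/(k+1)
Telescoping sum: 3(1-1/21)=3·20/21

Answer: 20/7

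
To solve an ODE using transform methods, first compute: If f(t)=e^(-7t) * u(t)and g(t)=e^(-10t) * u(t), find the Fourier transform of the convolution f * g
By the convolution theorem: F{f * g}=F(omega) * G(omega)
F(omega)=1/(7+j * omega), G(omega)=1/(10+j * omega)
F{f * g}=1/((7+j * omega)(10+j * omega))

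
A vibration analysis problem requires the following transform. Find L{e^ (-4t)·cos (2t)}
First shifting: L{e^(at)f(t)} = F(s-a)
L{cos(2t)} = s/(s² + 4)
Shift: (s + 4)/((s + 4)² + 4)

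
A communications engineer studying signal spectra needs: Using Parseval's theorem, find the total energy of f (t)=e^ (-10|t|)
Parseval's theorem: E=integral |f(t)|^2 dt=(1/2pi) integral |F(omega)|^2 domega
E=integral_{-inf}^{inf} e^(-20|t|) dt=2*integral_0^inf e^(-20t) dt=2/(2*10)=1/10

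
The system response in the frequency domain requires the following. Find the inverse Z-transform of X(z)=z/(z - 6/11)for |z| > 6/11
Standard pair: z/(z-a) <-> a^n*u[n] for causal signals
With a = 6/11: x[n] = (6/11)^n*u[n]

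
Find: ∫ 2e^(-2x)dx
Since d/dx[e^(-2x)] = -2e^(-2x), we get -1 e^(-2x) + C

Answer: -e^(-2x) + C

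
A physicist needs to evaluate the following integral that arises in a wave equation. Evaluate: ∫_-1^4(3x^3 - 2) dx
Step 1: Find antiderivative F(x) = (3/4)x^4 - 2x
Step 2: F(4) - F(-1) = 184 - (11/4) = 725/4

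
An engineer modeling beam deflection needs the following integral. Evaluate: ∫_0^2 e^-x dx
Antiderivative: -e^-x
Evaluate: -(e^-2 - 1)

Answer: (e^-2 - 1)/(-1)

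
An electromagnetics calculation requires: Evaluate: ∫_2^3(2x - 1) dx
Step 1: Find antiderivative F(x)=x^2 - x
Step 2: F(3) - F(2)=6 - (2)=4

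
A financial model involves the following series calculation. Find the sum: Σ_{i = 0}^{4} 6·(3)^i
Geometric series: S = a(1 - r^n)/(1 - r)
a = 6, r = 3, n = 5
S = 6(1 - 243)/-2 = 726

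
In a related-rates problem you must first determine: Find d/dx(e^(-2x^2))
Chain rule: d/dx[e^u]=e^u · u' where u=-2x^2
u'=-4x

Answer: -4x·e^(-2x^2)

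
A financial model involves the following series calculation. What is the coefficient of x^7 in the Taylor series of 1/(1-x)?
1/(1-x)=Σ x^n for |x|<1
All coefficients are 1

Answer: 1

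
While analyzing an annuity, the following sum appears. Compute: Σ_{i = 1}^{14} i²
Using formula: Σ i^2 = n(n + 1)(2n + 1)/6 = 14·15·29/6 = 1015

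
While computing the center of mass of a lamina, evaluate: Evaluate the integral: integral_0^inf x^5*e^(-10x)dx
This is a Gamma integral. Substitute u=10x (du=10 dx):
integral_0^inf x^5 * e^(-10x) dx=(1/10^6) integral_0^inf u^5 * e^(-u) du
=Gamma(6)/10^6=5!/10^6=120/1000000

Answer: 3/25000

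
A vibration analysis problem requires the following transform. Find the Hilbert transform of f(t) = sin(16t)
The Hilbert transform shifts each frequency component by -pi/2.
H{sin(wt)}=-cos(wt)
With w=16: H{sin(16t)}=-cos(16t)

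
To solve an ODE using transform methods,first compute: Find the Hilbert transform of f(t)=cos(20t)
The Hilbert transform shifts each frequency component by -pi/2.
H{cos(wt)} = sin(wt)
With w = 20: H{cos(20t)} = sin(20t)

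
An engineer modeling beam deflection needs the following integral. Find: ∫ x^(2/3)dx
Power rule: ∫ x^(2/3) dx=x^(5/3)/(5/3)+C

Answer: (3/5)·x^(5/3)+C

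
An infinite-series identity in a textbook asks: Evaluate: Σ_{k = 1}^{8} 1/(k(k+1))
Partial fractions: 1/(k(k+1))=1/k - 1/(k+1)
Telescoping sum: 1(1-1/9)=1·8/9

Answer: 8/9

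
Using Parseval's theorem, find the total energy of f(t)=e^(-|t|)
Parseval's theorem: E = integral |f(t)|^2 dt = (1/2pi) integral |F(omega)|^2 domega
E = integral_{-inf}^{inf} e^(-2|t|) dt = 2 * integral_0^inf e^(-2t) dt = 2/(2 * 1) = 1/1

Answer: 1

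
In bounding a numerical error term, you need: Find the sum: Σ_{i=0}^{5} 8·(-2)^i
Geometric series: S = a(1 - r^n)/(1 - r)
a = 8, r = -2, n = 6
S = 8(1-64)/3 = -168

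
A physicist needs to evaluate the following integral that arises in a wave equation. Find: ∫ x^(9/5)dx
Power rule: ∫ x^(9/5) dx=x^(14/5)/(14/5) + C

Answer: (5/14)·x^(14/5) + C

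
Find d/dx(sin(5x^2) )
Chain rule: d/dx[sin(u)] = cos(u)·u' where u = 5x^2
u' = 10x

Answer: 10x·cos(5x^2)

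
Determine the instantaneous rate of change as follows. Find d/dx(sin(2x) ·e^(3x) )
Product rule: (fg)'=f'g+fg'
f=sin(2x), f'=2·cos(2x)
g=e^(3x), g'=3·e^(3x)

Answer: 2·cos(2x)·e^(3x)+3·sin(2x)·e^(3x)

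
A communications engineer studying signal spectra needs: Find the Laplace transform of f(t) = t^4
L{t^n} = n!/s^(n+1)
L{t^4} = 4!/s^5 = 24/s^5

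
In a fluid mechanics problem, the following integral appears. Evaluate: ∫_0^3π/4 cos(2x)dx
Antiderivative: sin(2x)/2
Evaluate at bounds: [sin(2·3π/4)/2] - [sin(2·0)/2]
=((-1) - (0))/2=-1/2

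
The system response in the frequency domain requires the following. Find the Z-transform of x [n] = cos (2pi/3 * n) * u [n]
Z{cos(w0*n)*u[n]}=z(z - cos(w0))/(z^2 - 2z*cos(w0) + 1)
With w0=2pi/3: X(z)=z(z - cos(2pi/3))/(z^2 - 2z*cos(2pi/3) + 1)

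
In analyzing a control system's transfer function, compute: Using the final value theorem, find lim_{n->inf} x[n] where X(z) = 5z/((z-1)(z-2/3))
Final value theorem: lim x[n] = lim_{z->1} (z-1)*X(z)
(z-1)*X(z) = 5z/(z-2/3)
As z->1: 5/(1-2/3) = 5/(1/3) = 15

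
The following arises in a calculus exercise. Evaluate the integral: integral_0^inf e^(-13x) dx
integral_0^inf e^(-13x) dx = [-1/13 * e^(-13x)]_0^inf
= 0 - (-1/13) = 1/13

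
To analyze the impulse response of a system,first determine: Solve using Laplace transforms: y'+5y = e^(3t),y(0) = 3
Take L: sY - 3+5Y = 1/(s-3)
Y(s+5) = 1/(s-3)+3
Y = 1/((s-3)(s+5))+3/(s+5)
Partial fractions: 1/((s-3)(s+5)) = (1/8)/(s-3) - (1/8)/(s+5)
So Y = (1/8)/(s-3)+(23/8)/(s+5)
Inverse Laplace transform (L^(-1){1/(s-3)} = e^(3t), L^(-1){1/(s+5)} = e^(-5t)):

Answer: y(t) = (1/8)·e^(3t)+(23/8)·e^(-5t)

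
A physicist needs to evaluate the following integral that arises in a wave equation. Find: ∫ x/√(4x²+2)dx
Let u = 4x² + 2, du = 8x dx
∫ (1/8)·u^(-1/2) du = √u/4 + C

Answer: √(4x² + 2)/4 + C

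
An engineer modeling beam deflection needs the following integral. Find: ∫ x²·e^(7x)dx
Integration by parts twice:
First: u = x², dv = e^(7x) dx => x²e^(7x)/7 - (2/7)∫ xe^(7x) dx
Second (∫ xe^(7x) dx): xe^(7x)/7 - e^(7x)/49
Combining: e^(7x)(x²/7 - 2x/49 + 2/343) + C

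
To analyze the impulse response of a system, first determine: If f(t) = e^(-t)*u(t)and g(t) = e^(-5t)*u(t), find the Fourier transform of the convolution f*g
By the convolution theorem: F{f * g} = F(omega) * G(omega)
F(omega) = 1/(1 + j * omega), G(omega) = 1/(5 + j * omega)
F{f * g} = 1/((1 + j * omega)(5 + j * omega))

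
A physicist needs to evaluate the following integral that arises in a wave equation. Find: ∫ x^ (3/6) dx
Power rule: ∫ x^(1/2) dx = x^(3/2)/(3/2)+C

Answer: (2/3)·x^(3/2)+C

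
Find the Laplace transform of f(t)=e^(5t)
L{e^(at)} = 1/(s-a)
L{e^(5t)} = 1/(s-5)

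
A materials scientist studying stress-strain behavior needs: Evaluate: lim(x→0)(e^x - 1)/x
L'Hôpital (0/0): lim e^x/1 = 1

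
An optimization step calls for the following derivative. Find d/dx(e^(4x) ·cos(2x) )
Product rule: (fg)' = f'g + fg'
f = e^(4x), f' = 4·e^(4x)
g = cos(2x), g' = -2·sin(2x)

Answer: 4·e^(4x)·cos(2x) - 2·e^(4x)·sin(2x)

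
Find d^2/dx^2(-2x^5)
Apply power rule 2 times:
d^1: -10x^4
d^2: -40x^3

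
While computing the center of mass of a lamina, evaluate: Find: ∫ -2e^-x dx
Since d/dx[e^-x]=- e^-x, we get 2e^-x + C

Answer: 2e^-x + C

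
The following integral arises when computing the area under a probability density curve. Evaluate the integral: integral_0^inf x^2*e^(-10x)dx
This is a Gamma integral. Substitute u=10x (du=10 dx):
integral_0^inf x^2*e^(-10x) dx=(1/10^3) integral_0^inf u^2*e^(-u) du
=Gamma(3)/10^3=2!/10^3=2/1000

Answer: 1/500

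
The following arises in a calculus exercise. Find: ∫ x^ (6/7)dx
Power rule: ∫ x^(6/7) dx = x^(13/7)/(13/7) + C

Answer: (7/13)·x^(13/7) + C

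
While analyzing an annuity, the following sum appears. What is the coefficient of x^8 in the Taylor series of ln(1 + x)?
ln(1+x) = Σ (-1)^(n+1) x^n/n
Coefficient of x^8 = (-1)^9/8 = -1/8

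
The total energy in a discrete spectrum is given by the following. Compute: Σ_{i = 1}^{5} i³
Using formula: Σ i^3=[n(n+1)/2]²=[5·6/2]²=225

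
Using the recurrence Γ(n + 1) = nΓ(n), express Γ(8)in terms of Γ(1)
Γ(8)=7Γ(7)=7·6Γ(6)=...=7!·Γ(1)=5040·Γ(1)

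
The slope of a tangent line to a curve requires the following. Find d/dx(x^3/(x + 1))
Quotient rule: (f/g)'=(f'g - fg')/g²
f=x^3, f'=3x^2
g=x + 1, g'=1

Answer: (3x^2·(x + 1) - x^3)/(x + 1)²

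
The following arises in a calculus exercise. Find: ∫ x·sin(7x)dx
By parts: u = x, dv = sin(7x) dx
du = dx, v = -cos(7x)/7
= -x·cos(7x)/7 + sin(7x)/7² + C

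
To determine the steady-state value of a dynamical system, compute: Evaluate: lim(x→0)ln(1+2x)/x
L'Hôpital (0/0): lim 2/(1+2x) / 1=2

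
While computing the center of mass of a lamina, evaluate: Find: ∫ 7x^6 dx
Using power rule: ∫ 7x^6 dx=7/7 x^7+C=x^7+C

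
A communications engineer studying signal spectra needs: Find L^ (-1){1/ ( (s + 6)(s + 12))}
Partial fractions: 1/((s+6)(s+12)) = A/(s+6)+B/(s+12)
Cover-up: A = 1/(s+12)|_{s = -6} = 1/6; B = 1/(s+6)|_{s = -12} = -1/6
L^(-1) = (1/6)e^(-6t) - (1/6)e^(-12t)

Answer: (1/6)(e^(-6t) - e^(-12t))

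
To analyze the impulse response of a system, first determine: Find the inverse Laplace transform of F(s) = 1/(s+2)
L^(-1){1/(s-a)}=c·e^(at)
Here a=-2, c=1

Answer: e^(-2t)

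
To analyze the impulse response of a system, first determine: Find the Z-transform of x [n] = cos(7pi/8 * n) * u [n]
Z{cos(w0 * n) * u[n]}=z(z - cos(w0))/(z^2 - 2z * cos(w0) + 1)
With w0=7pi/8: X(z)=z(z - cos(7pi/8))/(z^2 - 2z * cos(7pi/8) + 1)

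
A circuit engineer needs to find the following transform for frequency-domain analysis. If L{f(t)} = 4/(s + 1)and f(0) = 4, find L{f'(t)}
L{f'(t)} = s·F(s) - f(0) = 4s/(s+1)-4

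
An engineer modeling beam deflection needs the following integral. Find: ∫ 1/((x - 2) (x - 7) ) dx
Partial fractions: 1/((x-2)(x-7))=A/(x-2)+B/(x-7)
A=-1/5, B=1/5
∫ [-1/5· 1/(x-2)+1/5· 1/(x-7)] dx
=(1/5)[ln|x-7| - ln|x-2|]+C

Answer: (1/5)·ln|(x-7)/(x-2)|+C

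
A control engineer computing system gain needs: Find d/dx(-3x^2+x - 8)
Power rule: d/dx(ax^n) = n·a·x^(n-1)
Term by term: -6·x+1

Answer: -6x+1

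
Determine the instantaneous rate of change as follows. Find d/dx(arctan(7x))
d/dx[arctan(u)] = u'/(1+u²), u = 7x, u' = 7

Answer: 7/(1+49x²)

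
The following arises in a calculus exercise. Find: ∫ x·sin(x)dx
By parts: u=x, dv=sin(x) dx
du=dx, v=-cos(x)
=-x·cos(x) + sin(x) + C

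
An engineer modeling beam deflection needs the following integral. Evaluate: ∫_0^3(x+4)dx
Step 1: Find antiderivative F(x)=(1/2)x^2+4x
Step 2: F(3) - F(0)=33/2 - (0)=33/2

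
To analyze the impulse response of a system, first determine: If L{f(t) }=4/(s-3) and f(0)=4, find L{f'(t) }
L{f'(t)} = s·F(s) - f(0) = 4s/(s-3) - 4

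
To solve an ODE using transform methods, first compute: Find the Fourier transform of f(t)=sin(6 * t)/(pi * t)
sin(W * t)/(pi * t) = (W/pi) * sinc(W * t/pi) is the impulse response of the ideal low-pass filter with cutoff W (here W = 6).
Its Fourier transform is a rectangular function:
F(omega) = 1 for |omega| < 6, 0 otherwise

Answer: rect(omega/12) [i.e., 1 for |omega| < 6, 0 otherwise]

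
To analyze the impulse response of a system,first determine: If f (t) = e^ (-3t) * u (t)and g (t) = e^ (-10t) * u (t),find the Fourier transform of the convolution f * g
By the convolution theorem: F{f * g}=F(omega) * G(omega)
F(omega)=1/(3+j * omega), G(omega)=1/(10+j * omega)
F{f * g}=1/((3+j * omega)(10+j * omega))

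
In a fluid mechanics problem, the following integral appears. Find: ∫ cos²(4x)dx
Using identity cos²(u)=(1 + cos(2u))/2:
∫ (1 + cos(8x))/2 dx=x/2 + sin(8x)/16 + C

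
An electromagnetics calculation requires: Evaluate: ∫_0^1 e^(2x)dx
Antiderivative: (1/2)e^(2x)
Evaluate: (1/2)(e^2-1)

Answer: (e^2-1)/2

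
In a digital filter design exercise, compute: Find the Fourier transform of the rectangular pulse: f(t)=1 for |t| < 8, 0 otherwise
F(omega) = integral from -8 to 8 of e^(-j*omega*t) dt
= 2*sin(8*omega)/omega = 16*sinc(8*omega/pi)

Answer: 2*sin(8*omega)/omega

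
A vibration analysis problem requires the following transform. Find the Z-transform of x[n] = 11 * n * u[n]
Z{n * u[n]}=z/(z-1)^2
By linearity: Z{11 * n * u[n]}=11z/(z-1)^2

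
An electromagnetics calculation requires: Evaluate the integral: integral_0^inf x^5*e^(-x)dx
This is a Gamma integral. Substitute u=1x:
integral_0^inf x^5*e^(-x) dx=(1/1^6) integral_0^inf u^5*e^(-u) du
=Gamma(6)/1^6=5!/1^6=120/1

Answer: 120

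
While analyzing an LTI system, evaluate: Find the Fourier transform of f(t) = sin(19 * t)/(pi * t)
sin(W*t)/(pi*t)=(W/pi)*sinc(W*t/pi) is the impulse response of the ideal low-pass filter with cutoff W (here W=19).
Its Fourier transform is a rectangular function:
F(omega)=1 for |omega| < 19, 0 otherwise

Answer: rect(omega/38) [i.e., 1 for |omega| < 19, 0 otherwise]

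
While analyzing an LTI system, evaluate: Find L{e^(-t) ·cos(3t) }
First shifting: L{e^(at)f(t)} = F(s-a)
L{cos(3t)} = s/(s² + 9)
Shift: (s + 1)/((s + 1)² + 9)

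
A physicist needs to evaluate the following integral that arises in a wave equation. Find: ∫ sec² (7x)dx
Since d/dx[tan(7x)]=7sec²(7x), integral=tan(7x)/7+C

Answer: (1/7)tan(7x)+C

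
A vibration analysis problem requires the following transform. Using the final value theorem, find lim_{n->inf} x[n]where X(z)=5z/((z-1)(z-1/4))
Final value theorem: lim x[n] = lim_{z->1} (z-1)*X(z)
(z-1)*X(z) = 5z/(z-1/4)
As z->1: 5/(1 - 1/4) = 5/(3/4) = 20/3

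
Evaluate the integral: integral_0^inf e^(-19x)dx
integral_0^inf e^(-19x) dx = [-1/19 * e^(-19x)]_0^inf
= 0 - (-1/19) = 1/19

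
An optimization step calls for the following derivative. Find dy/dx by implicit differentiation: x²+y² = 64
Differentiate both sides: 2x+2y·(dy/dx) = 0
Solve: dy/dx = -2x/(2y) = -x/y

Answer: dy/dx = -x/y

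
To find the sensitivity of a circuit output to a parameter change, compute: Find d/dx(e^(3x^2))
Chain rule: d/dx[e^u]=e^u · u' where u=3x^2
u'=6x

Answer: 6x·e^(3x^2)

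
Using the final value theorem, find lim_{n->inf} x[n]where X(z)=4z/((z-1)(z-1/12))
Final value theorem: lim x[n]=lim_{z->1} (z-1) * X(z)
(z-1) * X(z)=4z/(z-1/12)
As z->1: 4/(1 - 1/12)=4/(11/12)=48/11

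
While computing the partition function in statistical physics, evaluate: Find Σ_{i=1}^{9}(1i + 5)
= 1·Σ i+5·9 = 1·45+45 = 90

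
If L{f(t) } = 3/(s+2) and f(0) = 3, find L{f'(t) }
L{f'(t)} = s·F(s) - f(0) = 3s/(s + 2) - 3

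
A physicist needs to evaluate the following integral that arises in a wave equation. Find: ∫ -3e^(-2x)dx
Since d/dx[e^(-2x)] = -2e^(-2x), we get 3/2 e^(-2x)+C

Answer: (3/2)e^(-2x)+C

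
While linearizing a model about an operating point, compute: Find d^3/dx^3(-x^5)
Apply power rule 3 times:
d^1: -5x^4
d^2: -20x^3
d^3: -60x^2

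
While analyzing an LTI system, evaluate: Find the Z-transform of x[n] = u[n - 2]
Using the time-shift property: Z{u[n-2]}=z^(-2)*z/(z-1)
=z^(-1)/(z-1)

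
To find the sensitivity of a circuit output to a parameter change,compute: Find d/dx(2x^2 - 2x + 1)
Power rule: d/dx(ax^n) = n·a·x^(n-1)
Term by term: 4·x - 2

Answer: 4x - 2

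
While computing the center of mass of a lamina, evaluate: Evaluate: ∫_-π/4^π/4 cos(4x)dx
Antiderivative: sin(4x)/4
Evaluate at bounds: [sin(4·π/4)/4] - [sin(4·-π/4)/4]
= ((0) - (0))/4 = 0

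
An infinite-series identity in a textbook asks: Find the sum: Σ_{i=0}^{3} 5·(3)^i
Geometric series: S=a(1 - r^n)/(1 - r)
a=5, r=3, n=4
S=5(1-81)/-2=200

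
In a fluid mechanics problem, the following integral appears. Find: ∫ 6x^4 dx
Using power rule: ∫ 6x^4 dx = 6/5 x^5+C = (6/5)x^5+C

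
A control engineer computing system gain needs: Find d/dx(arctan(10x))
d/dx[arctan(u)]=u'/(1+u²), u=10x, u'=10

Answer: 10/(1+100x²)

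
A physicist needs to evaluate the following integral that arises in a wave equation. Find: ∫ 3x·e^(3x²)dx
Let u = 3x², du = 6x dx
∫ (1/2)e^u du = e^u/2 + C

Answer: e^(3x²)/2 + C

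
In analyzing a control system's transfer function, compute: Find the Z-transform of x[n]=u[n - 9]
Using the time-shift property: Z{u[n-9]} = z^(-9)*z/(z-1)
= z^(-8)/(z-1)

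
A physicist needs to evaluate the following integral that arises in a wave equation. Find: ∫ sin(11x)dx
Using substitution u=11x: ∫ sin(u) du/11=-cos(u)/11+C

Answer: (-1/11)cos(11x)+C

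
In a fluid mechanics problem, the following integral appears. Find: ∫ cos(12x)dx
Using substitution u=12x: ∫ cos(u) du/12=sin(u)/12+C

Answer: (1/12)sin(12x)+C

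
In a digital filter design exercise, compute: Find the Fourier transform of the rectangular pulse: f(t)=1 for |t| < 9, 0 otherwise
F(omega)=integral from -9 to 9 of e^(-j*omega*t) dt
=2*sin(9*omega)/omega=18*sinc(9*omega/pi)

Answer: 2*sin(9*omega)/omega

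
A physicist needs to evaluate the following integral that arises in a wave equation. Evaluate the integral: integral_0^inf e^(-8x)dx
integral_0^inf e^(-8x) dx=[-1/8 * e^(-8x)]_0^inf
=0 - (-1/8)=1/8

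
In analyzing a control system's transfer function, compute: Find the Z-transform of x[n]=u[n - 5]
Using the time-shift property: Z{u[n-5]} = z^(-5) * z/(z-1)
= z^(-4)/(z-1)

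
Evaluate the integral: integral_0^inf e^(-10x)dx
integral_0^inf e^(-10x) dx = [-1/10 * e^(-10x)]_0^inf
= 0 - (-1/10) = 1/10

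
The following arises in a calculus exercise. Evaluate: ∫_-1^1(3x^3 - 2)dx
Step 1: Find antiderivative F(x) = (3/4)x^4-2x
Step 2: F(1) - F(-1) = -5/4 - (11/4) = -4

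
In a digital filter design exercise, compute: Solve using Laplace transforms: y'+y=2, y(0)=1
Take L of both sides: sY(s)-1+Y(s) = 2/s
Y(s)(s+1) = 2/s+1
Y(s) = 2/(s(s+1))+1/(s+1)
Partial fractions: 2/(s(s+1)) = 2/s - 2/(s+1)
So Y(s) = 2/s - 1/(s+1)
Inverse transform (L^(-1){1/s} = 1, L^(-1){1/(s+1)} = e^(-t)):

Answer: y(t) = 2 - e^(-t)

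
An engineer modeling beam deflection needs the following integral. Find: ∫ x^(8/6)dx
Power rule: ∫ x^(4/3) dx=x^(7/3)/(7/3) + C

Answer: (3/7)·x^(7/3) + C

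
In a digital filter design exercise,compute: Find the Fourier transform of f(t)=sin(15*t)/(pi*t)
sin(W * t)/(pi * t) = (W/pi) * sinc(W * t/pi) is the impulse response of the ideal low-pass filter with cutoff W (here W = 15).
Its Fourier transform is a rectangular function:
F(omega) = 1 for |omega| < 15, 0 otherwise

Answer: rect(omega/30) [i.e., 1 for |omega| < 15, 0 otherwise]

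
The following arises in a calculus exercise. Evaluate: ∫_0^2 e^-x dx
Antiderivative: -e^-x
Evaluate: -(e^-2-1)

Answer: (e^-2-1)/(-1)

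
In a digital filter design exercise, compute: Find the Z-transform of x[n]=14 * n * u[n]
Z{n*u[n]}=z/(z-1)^2
By linearity: Z{14*n*u[n]}=14z/(z-1)^2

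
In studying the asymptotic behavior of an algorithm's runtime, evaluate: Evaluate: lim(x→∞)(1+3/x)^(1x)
Rewrite as [(1 + 3/x)^x]^1.
lim(1 + 3/x)^x = e^3, so limit = (e^3)^1 = e^3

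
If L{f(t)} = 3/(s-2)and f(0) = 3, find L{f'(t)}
L{f'(t)}=s·F(s) - f(0)=3s/(s-2) - 3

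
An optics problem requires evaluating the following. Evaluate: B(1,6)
B(x,y) = Γ(x)Γ(y)/Γ(x + y) = (x-1)!(y-1)!/(x + y-1)!
B(1,6) = 0!·5!/6! = 1/6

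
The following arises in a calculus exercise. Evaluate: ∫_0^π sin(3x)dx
Antiderivative: -cos(3x)/3
Evaluate at bounds: [-cos(3·π)/3] - [-cos(3·0)/3]
= (-(-1)+(1))/3 = 2/3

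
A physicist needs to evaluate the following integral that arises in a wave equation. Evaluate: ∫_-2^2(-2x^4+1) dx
Step 1: Find antiderivative F(x) = (-2/5)x^5+x
Step 2: F(2) - F(-2) = -54/5 - (54/5) = -108/5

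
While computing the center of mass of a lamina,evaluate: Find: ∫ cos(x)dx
Using standard integral: ∫ cos(x) dx = sin(x) + C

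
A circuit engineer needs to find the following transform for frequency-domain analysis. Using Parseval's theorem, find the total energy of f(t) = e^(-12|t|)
Parseval's theorem: E=integral |f(t)|^2 dt=(1/2pi) integral |F(omega)|^2 domega
E=integral_{-inf}^{inf} e^(-24|t|) dt=2 * integral_0^inf e^(-24t) dt=2/(2 * 12)=1/12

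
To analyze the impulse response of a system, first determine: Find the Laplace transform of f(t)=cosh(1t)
L{cosh(at)}=s/(s²-a²)
L{cosh(1t)}=s/(s²-1)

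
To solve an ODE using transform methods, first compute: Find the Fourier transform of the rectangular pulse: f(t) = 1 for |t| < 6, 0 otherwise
F(omega)=integral from -6 to 6 of e^(-j*omega*t) dt
=2*sin(6*omega)/omega=12*sinc(6*omega/pi)

Answer: 2*sin(6*omega)/omega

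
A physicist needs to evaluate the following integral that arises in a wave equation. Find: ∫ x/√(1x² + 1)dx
Let u=x²+1, du=2x dx
∫ (1/2)·u^(-1/2) du=√u+C

Answer: √(x²+1)+C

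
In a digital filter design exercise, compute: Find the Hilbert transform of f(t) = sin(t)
The Hilbert transform shifts each frequency component by -pi/2.
H{sin(wt)} = -cos(wt)
With w = 1: H{sin(t)} = -cos(t)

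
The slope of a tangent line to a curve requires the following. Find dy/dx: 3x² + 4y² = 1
Differentiate: 6x+8y·(dy/dx) = 0
dy/dx = -6x/(8y) = -(3/4)·(x/y)

Answer: dy/dx = -(3/4)·(x/y)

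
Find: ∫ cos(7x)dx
Using substitution u=7x: ∫ cos(u) du/7=sin(u)/7+C

Answer: (1/7)sin(7x)+C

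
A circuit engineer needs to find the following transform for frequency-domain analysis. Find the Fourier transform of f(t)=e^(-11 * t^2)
The Fourier transform of a Gaussian e^(-a*t^2) is sqrt(pi/a)*e^(-omega^2/(4a)).
With a = 11: F(omega) = sqrt(pi/11)*e^(-omega^2/44)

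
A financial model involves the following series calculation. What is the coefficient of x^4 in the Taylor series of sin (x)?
sin(x) has only odd powers. Coefficient of x^4 = 0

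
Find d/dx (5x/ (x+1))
Quotient rule: (f/g)'=(f'g - fg')/g²
f=5x, f'=5
g=x+1, g'=1

Answer: (5·(x+1)-5x)/(x+1)²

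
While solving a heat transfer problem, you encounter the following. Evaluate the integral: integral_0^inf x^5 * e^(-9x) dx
This is a Gamma integral. Substitute u = 9x (du = 9 dx):
integral_0^inf x^5*e^(-9x) dx = (1/9^6) integral_0^inf u^5*e^(-u) du
= Gamma(6)/9^6 = 5!/9^6 = 120/531441

Answer: 40/177147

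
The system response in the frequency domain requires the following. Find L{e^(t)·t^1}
First shifting: L{e^(at)f(t)} = F(s-a)
L{t^1} = 1/s^2
Shift s → s-1: 1/(s-1)^2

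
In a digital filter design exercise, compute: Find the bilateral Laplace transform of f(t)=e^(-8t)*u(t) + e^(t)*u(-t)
For e^(-8t) * u(t): L=1/(s+8), Re(s) > -8
For e^(t) * u(-t): L=-1/(s-1), Re(s) < 1
Combined: F(s)=1/(s+8)-1/(s-1), -8 < Re(s) < 1

Answer: 1/(s+8)-1/(s-1), ROC: -8 < Re(s) < 1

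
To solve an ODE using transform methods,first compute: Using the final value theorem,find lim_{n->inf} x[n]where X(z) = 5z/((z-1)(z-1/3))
Final value theorem: lim x[n] = lim_{z->1} (z-1)*X(z)
(z-1)*X(z) = 5z/(z-1/3)
As z->1: 5/(1-1/3) = 5/(2/3) = 15/2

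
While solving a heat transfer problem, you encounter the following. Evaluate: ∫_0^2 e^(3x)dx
Antiderivative: (1/3)e^(3x)
Evaluate: (1/3)(e^6-1)

Answer: (e^6-1)/3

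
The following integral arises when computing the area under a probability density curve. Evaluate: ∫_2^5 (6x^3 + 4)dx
Step 1: Find antiderivative F(x)=(3/2)x^4+4x
Step 2: F(5) - F(2)=1915/2 - (32)=1851/2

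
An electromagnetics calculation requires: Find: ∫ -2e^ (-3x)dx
Since d/dx[e^(-3x)] = -3e^(-3x), we get 2/3 e^(-3x)+C

Answer: (2/3)e^(-3x)+C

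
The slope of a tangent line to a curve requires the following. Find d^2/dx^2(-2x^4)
Apply power rule 2 times:
d^1: -8x^3
d^2: -24x^2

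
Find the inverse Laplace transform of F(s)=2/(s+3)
L^(-1){2/(s-a)} = c·e^(at)
Here a = -3, c = 2

Answer: 2e^(-3t)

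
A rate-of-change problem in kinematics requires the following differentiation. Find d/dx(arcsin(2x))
d/dx[arcsin(u)] = u'/√(1-u²), u = 2x, u' = 2

Answer: 2/√(1-4x²)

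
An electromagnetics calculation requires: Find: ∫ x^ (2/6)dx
Power rule: ∫ x^(1/3) dx=x^(4/3)/(4/3) + C

Answer: (3/4)·x^(4/3) + C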